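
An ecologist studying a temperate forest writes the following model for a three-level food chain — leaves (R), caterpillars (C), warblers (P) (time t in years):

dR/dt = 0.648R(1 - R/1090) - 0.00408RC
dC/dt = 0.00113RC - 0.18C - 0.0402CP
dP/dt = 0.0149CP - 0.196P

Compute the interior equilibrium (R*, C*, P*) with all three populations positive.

R* ≈ 1000, C* ≈ 13.2, P* ≈ 23.6

From dP/dt = 0: 0.0149C* = 0.196, so C* = 13.2.
From dR/dt = 0: 0.648(1 - R*/1090) = 0.00408·13.2, giving R* = 1090·(1 - 0.0828) = 1000.
From dC/dt = 0: 0.00113·1000 - 0.18 = 0.0402P*, so P* = 0.95/0.0402 = 23.6.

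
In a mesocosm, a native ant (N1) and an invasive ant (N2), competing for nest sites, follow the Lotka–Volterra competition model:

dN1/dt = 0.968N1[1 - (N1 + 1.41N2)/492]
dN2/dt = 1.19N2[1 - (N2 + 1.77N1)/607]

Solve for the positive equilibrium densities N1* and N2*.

Setting both brackets to zero gives the nullclines N1 + 1.41N2 = 492 and 1.77N1 + N2 = 607.
Substituting N2 = 607 - 1.77N1 into the first: N1(1 - 1.41·1.77) = 492 - 1.41·607.
So N1* = -364/-1.5 = 243, and then N2* = 607 - 1.77·243 = 176.

N1* ≈ 243, N2* ≈ 176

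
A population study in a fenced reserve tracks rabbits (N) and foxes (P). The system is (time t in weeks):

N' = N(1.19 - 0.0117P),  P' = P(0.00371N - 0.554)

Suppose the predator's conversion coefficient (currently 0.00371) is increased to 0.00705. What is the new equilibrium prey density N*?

N* ≈ 78.6

At the interior fixed point, setting dP/dt = 0 with P > 0 fixes N* = (predator death rate)/(NP coefficient) — independent of the other coefficients.
With the change, N* = 0.554/0.00705 = 78.6; it falls from 149.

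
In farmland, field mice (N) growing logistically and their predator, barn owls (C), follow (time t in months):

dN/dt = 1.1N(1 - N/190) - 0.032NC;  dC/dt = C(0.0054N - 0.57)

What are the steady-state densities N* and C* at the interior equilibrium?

N* ≈ 106, C* ≈ 15.3

From dC/dt = 0 with C > 0: 0.0054N* = 0.57, so N* = 106.
Substitute into dN/dt = 0: 1.1(1 - 106/190) = 0.032C*.
The bracket is 0.444, giving C* = 0.489/0.032 = 15.3.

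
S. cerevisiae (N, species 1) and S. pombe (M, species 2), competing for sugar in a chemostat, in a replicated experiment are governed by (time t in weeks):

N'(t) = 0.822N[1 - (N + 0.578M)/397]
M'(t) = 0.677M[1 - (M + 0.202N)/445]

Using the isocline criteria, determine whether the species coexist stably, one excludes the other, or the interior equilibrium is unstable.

stable coexistence

Compare the nullcline intercepts: K1/α12 = 397/0.578 = 687 > K2 = 445; K2/α21 = 445/0.202 = 2200 > K1 = 397.
Since both inequalities hold, each species can invade when rare, so the interior equilibrium is stable.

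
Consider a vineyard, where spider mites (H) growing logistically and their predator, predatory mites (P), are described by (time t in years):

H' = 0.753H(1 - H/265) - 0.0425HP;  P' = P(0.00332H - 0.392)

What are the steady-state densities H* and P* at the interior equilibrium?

H* ≈ 118, P* ≈ 9.82

From dP/dt = 0 with P > 0: 0.00332H* = 0.392, so H* = 118.
Substitute into dH/dt = 0: 0.753(1 - 118/265) = 0.0425P*.
The bracket is 0.554, giving P* = 0.417/0.0425 = 9.82.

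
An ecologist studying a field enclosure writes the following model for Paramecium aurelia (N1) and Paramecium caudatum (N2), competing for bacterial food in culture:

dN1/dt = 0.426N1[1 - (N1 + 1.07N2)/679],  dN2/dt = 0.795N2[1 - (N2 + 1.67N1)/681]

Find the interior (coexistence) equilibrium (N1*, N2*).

N1* ≈ 63.1, N2* ≈ 576

Setting both brackets to zero gives the nullclines N1 + 1.07N2 = 679 and 1.67N1 + N2 = 681.
Substituting N2 = 681 - 1.67N1 into the first: N1(1 - 1.07·1.67) = 679 - 1.07·681.
So N1* = -49.7/-0.787 = 63.1, and then N2* = 681 - 1.67·63.1 = 576.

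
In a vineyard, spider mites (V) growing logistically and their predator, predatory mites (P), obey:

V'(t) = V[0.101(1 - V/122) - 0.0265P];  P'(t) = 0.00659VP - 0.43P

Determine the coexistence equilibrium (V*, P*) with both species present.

From dP/dt = 0 with P > 0: 0.00659V* = 0.43, so V* = 65.3.
Substitute into dV/dt = 0: 0.101(1 - 65.3/122) = 0.0265P*.
The bracket is 0.465, giving P* = 0.047/0.0265 = 1.77.

V* ≈ 65.3, P* ≈ 1.77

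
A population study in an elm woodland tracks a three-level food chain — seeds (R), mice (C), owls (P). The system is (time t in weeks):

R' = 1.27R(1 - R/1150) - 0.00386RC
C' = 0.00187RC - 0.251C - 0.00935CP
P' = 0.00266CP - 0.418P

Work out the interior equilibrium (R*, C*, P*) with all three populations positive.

R* ≈ 601, C* ≈ 157, P* ≈ 93.3

From dP/dt = 0: 0.00266C* = 0.418, so C* = 157.
From dR/dt = 0: 1.27(1 - R*/1150) = 0.00386·157, giving R* = 1150·(1 - 0.478) = 601.
From dC/dt = 0: 0.00187·601 - 0.251 = 0.00935P*, so P* = 0.872/0.00935 = 93.3.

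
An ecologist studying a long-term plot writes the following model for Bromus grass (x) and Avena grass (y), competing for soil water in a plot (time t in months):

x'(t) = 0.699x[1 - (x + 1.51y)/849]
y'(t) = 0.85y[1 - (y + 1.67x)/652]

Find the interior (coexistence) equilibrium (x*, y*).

x* ≈ 89.1, y* ≈ 503

Setting both brackets to zero gives the nullclines x + 1.51y = 849 and 1.67x + y = 652.
Substituting y = 652 - 1.67x into the first: x(1 - 1.51·1.67) = 849 - 1.51·652.
So x* = -136/-1.52 = 89.1, and then y* = 652 - 1.67·89.1 = 503.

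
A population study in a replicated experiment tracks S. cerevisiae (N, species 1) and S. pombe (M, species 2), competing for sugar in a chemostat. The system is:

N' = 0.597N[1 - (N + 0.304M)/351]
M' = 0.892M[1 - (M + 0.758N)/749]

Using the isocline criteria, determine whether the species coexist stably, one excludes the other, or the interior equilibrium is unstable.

stable coexistence

Compare the nullcline intercepts: K1/α12 = 351/0.304 = 1150 > K2 = 749; K2/α21 = 749/0.758 = 988 > K1 = 351.
Since both inequalities hold, each species can invade when rare, so the interior equilibrium is stable.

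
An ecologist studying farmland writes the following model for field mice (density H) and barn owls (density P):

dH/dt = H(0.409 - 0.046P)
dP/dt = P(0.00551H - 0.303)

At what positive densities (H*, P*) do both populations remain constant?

Set dP/dt = 0 with P > 0: 0.00551H - 0.303 = 0, so H* = 0.303/0.00551 = 55.
Set dH/dt = 0 with H > 0: 0.409 - 0.046P = 0, so P* = 0.409/0.046 = 8.89.

H* ≈ 55, P* ≈ 8.89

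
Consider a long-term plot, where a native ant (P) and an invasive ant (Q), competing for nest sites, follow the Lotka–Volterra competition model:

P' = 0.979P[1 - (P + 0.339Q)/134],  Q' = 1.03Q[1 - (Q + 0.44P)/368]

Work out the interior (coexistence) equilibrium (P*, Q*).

Setting both brackets to zero gives the nullclines P + 0.339Q = 134 and 0.44P + Q = 368.
Substituting Q = 368 - 0.44P into the first: P(1 - 0.339·0.44) = 134 - 0.339·368.
So P* = 9.25/0.851 = 10.9, and then Q* = 368 - 0.44·10.9 = 363.

P* ≈ 10.9, Q* ≈ 363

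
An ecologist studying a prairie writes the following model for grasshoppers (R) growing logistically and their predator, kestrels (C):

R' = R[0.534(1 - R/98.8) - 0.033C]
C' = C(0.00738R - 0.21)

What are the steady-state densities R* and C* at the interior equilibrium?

From dC/dt = 0 with C > 0: 0.00738R* = 0.21, so R* = 28.5.
Substitute into dR/dt = 0: 0.534(1 - 28.5/98.8) = 0.033C*.
The bracket is 0.712, giving C* = 0.38/0.033 = 11.5.

R* ≈ 28.5, C* ≈ 11.5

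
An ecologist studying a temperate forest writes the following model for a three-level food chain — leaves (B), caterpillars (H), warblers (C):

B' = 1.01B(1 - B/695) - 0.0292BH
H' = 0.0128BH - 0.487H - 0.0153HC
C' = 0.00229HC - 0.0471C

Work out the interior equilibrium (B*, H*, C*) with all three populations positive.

B* ≈ 282, H* ≈ 20.6, C* ≈ 204

From dC/dt = 0: 0.00229H* = 0.0471, so H* = 20.6.
From dB/dt = 0: 1.01(1 - B*/695) = 0.0292·20.6, giving B* = 695·(1 - 0.595) = 282.
From dH/dt = 0: 0.0128·282 - 0.487 = 0.0153C*, so C* = 3.12/0.0153 = 204.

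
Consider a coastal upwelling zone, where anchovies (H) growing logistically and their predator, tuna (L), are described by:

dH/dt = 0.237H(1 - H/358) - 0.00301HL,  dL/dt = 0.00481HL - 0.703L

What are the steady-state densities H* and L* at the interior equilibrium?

From dL/dt = 0 with L > 0: 0.00481H* = 0.703, so H* = 146.
Substitute into dH/dt = 0: 0.237(1 - 146/358) = 0.00301L*.
The bracket is 0.592, giving L* = 0.14/0.00301 = 46.6.

H* ≈ 146, L* ≈ 46.6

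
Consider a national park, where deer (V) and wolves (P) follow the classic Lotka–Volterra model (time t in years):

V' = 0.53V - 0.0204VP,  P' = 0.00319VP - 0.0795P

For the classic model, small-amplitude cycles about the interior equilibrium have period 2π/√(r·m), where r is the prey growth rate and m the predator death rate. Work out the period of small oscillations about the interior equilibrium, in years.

T ≈ 30.6 years

Here r = 0.53 and m = 0.0795, so r·m = 0.0421.
ω = √0.0421 = 0.205 per year, hence T = 2π/ω ≈ 30.6 years.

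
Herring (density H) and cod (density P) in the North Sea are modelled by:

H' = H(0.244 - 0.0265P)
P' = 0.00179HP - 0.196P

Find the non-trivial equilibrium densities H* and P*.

Set dP/dt = 0 with P > 0: 0.00179H - 0.196 = 0, so H* = 0.196/0.00179 = 109.
Set dH/dt = 0 with H > 0: 0.244 - 0.0265P = 0, so P* = 0.244/0.0265 = 9.21.

H* ≈ 109, P* ≈ 9.21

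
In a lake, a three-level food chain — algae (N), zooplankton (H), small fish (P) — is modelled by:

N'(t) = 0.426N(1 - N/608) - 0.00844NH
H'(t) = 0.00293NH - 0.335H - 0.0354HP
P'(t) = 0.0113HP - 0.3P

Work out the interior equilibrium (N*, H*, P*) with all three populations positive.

N* ≈ 288, H* ≈ 26.5, P* ≈ 14.4

From dP/dt = 0: 0.0113H* = 0.3, so H* = 26.5.
From dN/dt = 0: 0.426(1 - N*/608) = 0.00844·26.5, giving N* = 608·(1 - 0.526) = 288.
From dH/dt = 0: 0.00293·288 - 0.335 = 0.0354P*, so P* = 0.509/0.0354 = 14.4.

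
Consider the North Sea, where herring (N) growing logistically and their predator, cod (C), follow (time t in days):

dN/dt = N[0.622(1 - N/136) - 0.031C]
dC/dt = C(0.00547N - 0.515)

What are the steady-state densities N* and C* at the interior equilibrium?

From dC/dt = 0 with C > 0: 0.00547N* = 0.515, so N* = 94.1.
Substitute into dN/dt = 0: 0.622(1 - 94.1/136) = 0.031C*.
The bracket is 0.308, giving C* = 0.191/0.031 = 6.17.

N* ≈ 94.1, C* ≈ 6.17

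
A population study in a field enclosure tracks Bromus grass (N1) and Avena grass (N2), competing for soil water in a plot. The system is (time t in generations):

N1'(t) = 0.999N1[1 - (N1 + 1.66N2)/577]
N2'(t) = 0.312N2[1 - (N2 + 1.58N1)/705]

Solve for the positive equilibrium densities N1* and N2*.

Setting both brackets to zero gives the nullclines N1 + 1.66N2 = 577 and 1.58N1 + N2 = 705.
Substituting N2 = 705 - 1.58N1 into the first: N1(1 - 1.66·1.58) = 577 - 1.66·705.
So N1* = -593/-1.62 = 366, and then N2* = 705 - 1.58·366 = 127.

N1* ≈ 366, N2* ≈ 127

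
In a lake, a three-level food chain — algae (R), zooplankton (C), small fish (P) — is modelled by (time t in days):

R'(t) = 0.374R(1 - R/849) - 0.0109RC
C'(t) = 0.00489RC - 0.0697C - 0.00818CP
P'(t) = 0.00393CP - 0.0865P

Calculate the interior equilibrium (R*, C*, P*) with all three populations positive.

From dP/dt = 0: 0.00393C* = 0.0865, so C* = 22.
From dR/dt = 0: 0.374(1 - R*/849) = 0.0109·22, giving R* = 849·(1 - 0.641) = 304.
From dC/dt = 0: 0.00489·304 - 0.0697 = 0.00818P*, so P* = 1.42/0.00818 = 173.

R* ≈ 304, C* ≈ 22, P* ≈ 173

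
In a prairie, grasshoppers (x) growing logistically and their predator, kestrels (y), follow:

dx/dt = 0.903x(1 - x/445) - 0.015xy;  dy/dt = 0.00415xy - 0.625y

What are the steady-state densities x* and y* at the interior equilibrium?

From dy/dt = 0 with y > 0: 0.00415x* = 0.625, so x* = 151.
Substitute into dx/dt = 0: 0.903(1 - 151/445) = 0.015y*.
The bracket is 0.662, giving y* = 0.597/0.015 = 39.8.

x* ≈ 151, y* ≈ 39.8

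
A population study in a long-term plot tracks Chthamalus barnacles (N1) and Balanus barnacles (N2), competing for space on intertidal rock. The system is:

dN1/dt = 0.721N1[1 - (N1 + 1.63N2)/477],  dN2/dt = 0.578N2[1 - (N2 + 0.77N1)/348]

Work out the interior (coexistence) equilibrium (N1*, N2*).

Setting both brackets to zero gives the nullclines N1 + 1.63N2 = 477 and 0.77N1 + N2 = 348.
Substituting N2 = 348 - 0.77N1 into the first: N1(1 - 1.63·0.77) = 477 - 1.63·348.
So N1* = -90.2/-0.255 = 354, and then N2* = 348 - 0.77·354 = 75.6.

N1* ≈ 354, N2* ≈ 75.6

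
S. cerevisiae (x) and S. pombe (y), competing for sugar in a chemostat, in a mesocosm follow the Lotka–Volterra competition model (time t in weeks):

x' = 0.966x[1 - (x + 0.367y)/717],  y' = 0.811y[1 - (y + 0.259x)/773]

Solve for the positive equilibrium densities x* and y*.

x* ≈ 479, y* ≈ 649

Setting both brackets to zero gives the nullclines x + 0.367y = 717 and 0.259x + y = 773.
Substituting y = 773 - 0.259x into the first: x(1 - 0.367·0.259) = 717 - 0.367·773.
So x* = 433/0.905 = 479, and then y* = 773 - 0.259·479 = 649.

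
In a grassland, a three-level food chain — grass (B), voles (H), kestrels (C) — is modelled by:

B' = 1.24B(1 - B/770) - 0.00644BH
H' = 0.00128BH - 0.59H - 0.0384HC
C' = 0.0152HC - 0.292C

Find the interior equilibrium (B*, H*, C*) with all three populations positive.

From dC/dt = 0: 0.0152H* = 0.292, so H* = 19.2.
From dB/dt = 0: 1.24(1 - B*/770) = 0.00644·19.2, giving B* = 770·(1 - 0.0998) = 693.
From dH/dt = 0: 0.00128·693 - 0.59 = 0.0384C*, so C* = 0.297/0.0384 = 7.74.

B* ≈ 693, H* ≈ 19.2, C* ≈ 7.74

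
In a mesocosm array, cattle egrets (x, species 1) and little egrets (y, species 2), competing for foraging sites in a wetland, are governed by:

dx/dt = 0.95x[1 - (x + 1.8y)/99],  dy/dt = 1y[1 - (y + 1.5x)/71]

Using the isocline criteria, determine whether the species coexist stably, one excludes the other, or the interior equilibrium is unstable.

unstable coexistence (outcome depends on initial conditions)

Compare the nullcline intercepts: K1/α12 = 99/1.8 = 55 < K2 = 71; K2/α21 = 71/1.5 = 47.3 < K1 = 99.
Since both are reversed, neither can invade when rare; the interior point is a saddle.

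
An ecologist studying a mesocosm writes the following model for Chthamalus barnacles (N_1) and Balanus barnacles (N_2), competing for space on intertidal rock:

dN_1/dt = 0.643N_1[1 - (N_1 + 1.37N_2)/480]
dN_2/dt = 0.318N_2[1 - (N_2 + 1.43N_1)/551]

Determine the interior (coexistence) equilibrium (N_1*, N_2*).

N_1* ≈ 287, N_2* ≈ 141

Setting both brackets to zero gives the nullclines N_1 + 1.37N_2 = 480 and 1.43N_1 + N_2 = 551.
Substituting N_2 = 551 - 1.43N_1 into the first: N_1(1 - 1.37·1.43) = 480 - 1.37·551.
So N_1* = -275/-0.959 = 287, and then N_2* = 551 - 1.43·287 = 141.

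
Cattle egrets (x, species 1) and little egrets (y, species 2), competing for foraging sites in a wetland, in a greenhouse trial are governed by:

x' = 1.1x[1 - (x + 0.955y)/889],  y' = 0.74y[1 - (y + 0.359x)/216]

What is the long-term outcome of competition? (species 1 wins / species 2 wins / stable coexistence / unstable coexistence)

Compare the nullcline intercepts: K1/α12 = 889/0.955 = 931 > K2 = 216; K2/α21 = 216/0.359 = 602 < K1 = 889.
Since the inequalities point opposite ways, species 1 can invade but species 2 cannot.

species 1 excludes species 2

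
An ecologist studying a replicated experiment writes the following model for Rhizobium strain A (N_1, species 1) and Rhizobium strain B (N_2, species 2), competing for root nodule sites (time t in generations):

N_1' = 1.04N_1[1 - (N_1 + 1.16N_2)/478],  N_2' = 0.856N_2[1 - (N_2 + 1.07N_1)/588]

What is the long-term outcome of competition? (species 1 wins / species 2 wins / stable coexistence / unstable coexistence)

Compare the nullcline intercepts: K1/α12 = 478/1.16 = 412 < K2 = 588; K2/α21 = 588/1.07 = 550 > K1 = 478.
Since the inequalities point opposite ways, species 2 can invade but species 1 cannot.

species 2 excludes species 1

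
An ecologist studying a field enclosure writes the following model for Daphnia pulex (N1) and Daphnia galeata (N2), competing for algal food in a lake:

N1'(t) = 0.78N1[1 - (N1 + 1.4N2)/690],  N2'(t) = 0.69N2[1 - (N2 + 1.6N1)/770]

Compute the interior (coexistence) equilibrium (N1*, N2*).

Setting both brackets to zero gives the nullclines N1 + 1.4N2 = 690 and 1.6N1 + N2 = 770.
Substituting N2 = 770 - 1.6N1 into the first: N1(1 - 1.4·1.6) = 690 - 1.4·770.
So N1* = -388/-1.24 = 313, and then N2* = 770 - 1.6·313 = 269.

N1* ≈ 313, N2* ≈ 269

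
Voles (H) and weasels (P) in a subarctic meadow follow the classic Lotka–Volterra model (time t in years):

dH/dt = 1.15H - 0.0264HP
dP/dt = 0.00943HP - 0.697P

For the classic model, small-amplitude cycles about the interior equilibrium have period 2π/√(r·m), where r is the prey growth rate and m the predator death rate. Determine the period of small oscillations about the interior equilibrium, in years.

T ≈ 7.02 years

Here r = 1.15 and m = 0.697, so r·m = 0.802.
ω = √0.802 = 0.895 per year, hence T = 2π/ω ≈ 7.02 years.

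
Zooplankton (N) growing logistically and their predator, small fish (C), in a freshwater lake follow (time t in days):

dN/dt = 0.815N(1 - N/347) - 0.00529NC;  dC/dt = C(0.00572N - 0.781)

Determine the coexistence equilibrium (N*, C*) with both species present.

N* ≈ 137, C* ≈ 93.4

From dC/dt = 0 with C > 0: 0.00572N* = 0.781, so N* = 137.
Substitute into dN/dt = 0: 0.815(1 - 137/347) = 0.00529C*.
The bracket is 0.607, giving C* = 0.494/0.00529 = 93.4.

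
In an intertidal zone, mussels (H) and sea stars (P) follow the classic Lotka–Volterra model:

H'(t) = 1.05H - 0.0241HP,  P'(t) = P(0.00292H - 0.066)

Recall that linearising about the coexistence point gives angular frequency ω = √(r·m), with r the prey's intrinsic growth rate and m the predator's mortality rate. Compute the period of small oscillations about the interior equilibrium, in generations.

Here r = 1.05 and m = 0.066, so r·m = 0.0693.
ω = √0.0693 = 0.263 per generation, hence T = 2π/ω ≈ 23.9 generations.

T ≈ 23.9 generations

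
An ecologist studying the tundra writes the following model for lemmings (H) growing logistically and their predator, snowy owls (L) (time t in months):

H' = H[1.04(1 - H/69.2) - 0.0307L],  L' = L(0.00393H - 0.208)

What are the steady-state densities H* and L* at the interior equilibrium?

H* ≈ 52.9, L* ≈ 7.97

From dL/dt = 0 with L > 0: 0.00393H* = 0.208, so H* = 52.9.
Substitute into dH/dt = 0: 1.04(1 - 52.9/69.2) = 0.0307L*.
The bracket is 0.235, giving L* = 0.245/0.0307 = 7.97.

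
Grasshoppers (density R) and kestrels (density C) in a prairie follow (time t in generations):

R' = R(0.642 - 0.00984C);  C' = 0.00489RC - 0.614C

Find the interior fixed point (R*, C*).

R* ≈ 126, C* ≈ 65.2

Set dC/dt = 0 with C > 0: 0.00489R - 0.614 = 0, so R* = 0.614/0.00489 = 126.
Set dR/dt = 0 with R > 0: 0.642 - 0.00984C = 0, so C* = 0.642/0.00984 = 65.2.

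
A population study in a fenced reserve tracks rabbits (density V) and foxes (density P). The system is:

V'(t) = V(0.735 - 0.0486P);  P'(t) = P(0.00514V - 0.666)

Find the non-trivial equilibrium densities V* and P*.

V* ≈ 130, P* ≈ 15.1

Set dP/dt = 0 with P > 0: 0.00514V - 0.666 = 0, so V* = 0.666/0.00514 = 130.
Set dV/dt = 0 with V > 0: 0.735 - 0.0486P = 0, so P* = 0.735/0.0486 = 15.1.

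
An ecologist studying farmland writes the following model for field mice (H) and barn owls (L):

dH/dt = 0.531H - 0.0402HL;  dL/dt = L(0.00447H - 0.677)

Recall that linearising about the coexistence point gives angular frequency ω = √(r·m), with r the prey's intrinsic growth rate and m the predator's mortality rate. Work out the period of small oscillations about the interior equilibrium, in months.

T ≈ 10.5 months

Here r = 0.531 and m = 0.677, so r·m = 0.359.
ω = √0.359 = 0.6 per month, hence T = 2π/ω ≈ 10.5 months.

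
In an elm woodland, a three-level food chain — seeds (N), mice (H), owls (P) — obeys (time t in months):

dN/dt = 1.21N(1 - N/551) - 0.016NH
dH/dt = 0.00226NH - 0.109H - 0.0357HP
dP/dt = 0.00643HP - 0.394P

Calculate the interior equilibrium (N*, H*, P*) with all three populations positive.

From dP/dt = 0: 0.00643H* = 0.394, so H* = 61.3.
From dN/dt = 0: 1.21(1 - N*/551) = 0.016·61.3, giving N* = 551·(1 - 0.81) = 105.
From dH/dt = 0: 0.00226·105 - 0.109 = 0.0357P*, so P* = 0.127/0.0357 = 3.57.

N* ≈ 105, H* ≈ 61.3, P* ≈ 3.57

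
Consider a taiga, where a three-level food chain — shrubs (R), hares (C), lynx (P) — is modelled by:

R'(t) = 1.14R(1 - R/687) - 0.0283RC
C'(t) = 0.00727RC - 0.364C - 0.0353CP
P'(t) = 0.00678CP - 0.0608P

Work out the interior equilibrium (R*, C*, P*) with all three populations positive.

R* ≈ 534, C* ≈ 8.97, P* ≈ 99.7

From dP/dt = 0: 0.00678C* = 0.0608, so C* = 8.97.
From dR/dt = 0: 1.14(1 - R*/687) = 0.0283·8.97, giving R* = 687·(1 - 0.223) = 534.
From dC/dt = 0: 0.00727·534 - 0.364 = 0.0353P*, so P* = 3.52/0.0353 = 99.7.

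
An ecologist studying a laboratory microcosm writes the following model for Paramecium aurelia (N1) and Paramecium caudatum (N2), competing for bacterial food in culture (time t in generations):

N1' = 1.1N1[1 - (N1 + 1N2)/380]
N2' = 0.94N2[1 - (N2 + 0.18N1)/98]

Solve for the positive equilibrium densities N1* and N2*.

N1* ≈ 344, N2* ≈ 36.1

Setting both brackets to zero gives the nullclines N1 + 1N2 = 380 and 0.18N1 + N2 = 98.
Substituting N2 = 98 - 0.18N1 into the first: N1(1 - 1·0.18) = 380 - 1·98.
So N1* = 282/0.82 = 344, and then N2* = 98 - 0.18·344 = 36.1.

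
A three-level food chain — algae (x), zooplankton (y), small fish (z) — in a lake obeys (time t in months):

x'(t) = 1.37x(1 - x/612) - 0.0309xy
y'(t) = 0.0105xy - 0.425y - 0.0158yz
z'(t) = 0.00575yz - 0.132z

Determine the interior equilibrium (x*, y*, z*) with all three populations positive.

x* ≈ 295, y* ≈ 23, z* ≈ 169

From dz/dt = 0: 0.00575y* = 0.132, so y* = 23.
From dx/dt = 0: 1.37(1 - x*/612) = 0.0309·23, giving x* = 612·(1 - 0.518) = 295.
From dy/dt = 0: 0.0105·295 - 0.425 = 0.0158z*, so z* = 2.67/0.0158 = 169.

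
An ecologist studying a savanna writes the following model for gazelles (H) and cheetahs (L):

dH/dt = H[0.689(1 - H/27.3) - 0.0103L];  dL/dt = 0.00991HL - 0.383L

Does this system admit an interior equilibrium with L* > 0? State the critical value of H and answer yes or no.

The predator equation gives dL/dt > 0 only when H > 0.383/0.00991 = 38.6.
Without the predator, H → K = 27.3. Since 27.3 < 38.6, the predator cannot invade.

Threshold H = 38.6; K < 38.6, so no, the predator goes extinct.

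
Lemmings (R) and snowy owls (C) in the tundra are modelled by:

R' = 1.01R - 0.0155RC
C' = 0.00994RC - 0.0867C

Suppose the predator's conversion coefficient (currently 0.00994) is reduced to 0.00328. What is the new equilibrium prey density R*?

At the interior fixed point, setting dC/dt = 0 with C > 0 fixes R* = (predator death rate)/(RC coefficient) — independent of the other coefficients.
With the change, R* = 0.0867/0.00328 = 26.4; it rises from 8.72.

R* ≈ 26.4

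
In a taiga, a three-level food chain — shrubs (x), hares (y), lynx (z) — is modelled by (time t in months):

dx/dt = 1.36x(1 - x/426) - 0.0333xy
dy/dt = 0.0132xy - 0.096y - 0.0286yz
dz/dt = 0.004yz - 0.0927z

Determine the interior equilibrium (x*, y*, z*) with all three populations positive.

From dz/dt = 0: 0.004y* = 0.0927, so y* = 23.2.
From dx/dt = 0: 1.36(1 - x*/426) = 0.0333·23.2, giving x* = 426·(1 - 0.567) = 184.
From dy/dt = 0: 0.0132·184 - 0.096 = 0.0286z*, so z* = 2.34/0.0286 = 81.7.

x* ≈ 184, y* ≈ 23.2, z* ≈ 81.7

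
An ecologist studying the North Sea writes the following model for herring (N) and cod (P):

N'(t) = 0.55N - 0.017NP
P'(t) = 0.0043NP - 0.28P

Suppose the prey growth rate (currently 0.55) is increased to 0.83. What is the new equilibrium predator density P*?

At the interior fixed point, setting dN/dt = 0 with N > 0 fixes P* = (prey growth rate)/(NP coefficient) — independent of the other coefficients.
With the change, P* = 0.83/0.017 = 48.8; it rises from 32.4.

P* ≈ 48.8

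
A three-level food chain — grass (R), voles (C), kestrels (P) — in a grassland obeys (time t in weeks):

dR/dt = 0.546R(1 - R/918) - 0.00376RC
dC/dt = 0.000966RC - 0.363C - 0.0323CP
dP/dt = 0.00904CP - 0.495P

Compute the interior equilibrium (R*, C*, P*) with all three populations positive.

R* ≈ 572, C* ≈ 54.8, P* ≈ 5.86

From dP/dt = 0: 0.00904C* = 0.495, so C* = 54.8.
From dR/dt = 0: 0.546(1 - R*/918) = 0.00376·54.8, giving R* = 918·(1 - 0.377) = 572.
From dC/dt = 0: 0.000966·572 - 0.363 = 0.0323P*, so P* = 0.189/0.0323 = 5.86.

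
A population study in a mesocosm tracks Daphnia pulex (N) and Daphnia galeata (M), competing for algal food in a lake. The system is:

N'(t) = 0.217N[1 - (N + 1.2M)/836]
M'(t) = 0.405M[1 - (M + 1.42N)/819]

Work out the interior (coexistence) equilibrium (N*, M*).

Setting both brackets to zero gives the nullclines N + 1.2M = 836 and 1.42N + M = 819.
Substituting M = 819 - 1.42N into the first: N(1 - 1.2·1.42) = 836 - 1.2·819.
So N* = -147/-0.704 = 209, and then M* = 819 - 1.42·209 = 523.

N* ≈ 209, M* ≈ 523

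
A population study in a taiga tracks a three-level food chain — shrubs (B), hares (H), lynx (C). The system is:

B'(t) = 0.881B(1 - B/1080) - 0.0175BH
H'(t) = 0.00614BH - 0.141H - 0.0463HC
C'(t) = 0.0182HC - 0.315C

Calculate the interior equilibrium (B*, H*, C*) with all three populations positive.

B* ≈ 709, H* ≈ 17.3, C* ≈ 90.9

From dC/dt = 0: 0.0182H* = 0.315, so H* = 17.3.
From dB/dt = 0: 0.881(1 - B*/1080) = 0.0175·17.3, giving B* = 1080·(1 - 0.344) = 709.
From dH/dt = 0: 0.00614·709 - 0.141 = 0.0463C*, so C* = 4.21/0.0463 = 90.9.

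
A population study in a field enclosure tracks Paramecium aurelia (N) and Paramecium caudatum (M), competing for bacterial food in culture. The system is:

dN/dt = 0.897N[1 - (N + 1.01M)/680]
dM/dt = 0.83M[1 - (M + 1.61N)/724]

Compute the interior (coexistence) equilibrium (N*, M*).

N* ≈ 81.8, M* ≈ 592

Setting both brackets to zero gives the nullclines N + 1.01M = 680 and 1.61N + M = 724.
Substituting M = 724 - 1.61N into the first: N(1 - 1.01·1.61) = 680 - 1.01·724.
So N* = -51.2/-0.626 = 81.8, and then M* = 724 - 1.61·81.8 = 592.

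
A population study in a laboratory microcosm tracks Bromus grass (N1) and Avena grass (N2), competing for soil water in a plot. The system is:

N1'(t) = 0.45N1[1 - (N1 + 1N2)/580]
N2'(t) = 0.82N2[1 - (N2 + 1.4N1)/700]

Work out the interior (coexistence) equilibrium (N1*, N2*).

Setting both brackets to zero gives the nullclines N1 + 1N2 = 580 and 1.4N1 + N2 = 700.
Substituting N2 = 700 - 1.4N1 into the first: N1(1 - 1·1.4) = 580 - 1·700.
So N1* = -120/-0.4 = 300, and then N2* = 700 - 1.4·300 = 280.

N1* ≈ 300, N2* ≈ 280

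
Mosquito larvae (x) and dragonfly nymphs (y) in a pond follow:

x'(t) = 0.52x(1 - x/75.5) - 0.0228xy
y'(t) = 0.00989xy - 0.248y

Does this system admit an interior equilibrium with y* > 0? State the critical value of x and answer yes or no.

Threshold x = 25.1; K > 25.1, so yes, the predator persists.

The predator equation gives dy/dt > 0 only when x > 0.248/0.00989 = 25.1.
Without the predator, x → K = 75.5. Since 75.5 > 25.1, the predator can invade and persist.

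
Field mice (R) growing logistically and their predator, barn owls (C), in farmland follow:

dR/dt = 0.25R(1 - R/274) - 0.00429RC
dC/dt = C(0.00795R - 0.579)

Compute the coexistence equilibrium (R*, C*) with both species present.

From dC/dt = 0 with C > 0: 0.00795R* = 0.579, so R* = 72.8.
Substitute into dR/dt = 0: 0.25(1 - 72.8/274) = 0.00429C*.
The bracket is 0.734, giving C* = 0.184/0.00429 = 42.8.

R* ≈ 72.8, C* ≈ 42.8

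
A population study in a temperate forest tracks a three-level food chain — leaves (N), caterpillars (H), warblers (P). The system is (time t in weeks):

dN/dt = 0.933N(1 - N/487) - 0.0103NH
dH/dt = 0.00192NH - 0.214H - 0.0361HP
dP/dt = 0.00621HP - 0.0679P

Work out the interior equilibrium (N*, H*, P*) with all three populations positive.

From dP/dt = 0: 0.00621H* = 0.0679, so H* = 10.9.
From dN/dt = 0: 0.933(1 - N*/487) = 0.0103·10.9, giving N* = 487·(1 - 0.121) = 428.
From dH/dt = 0: 0.00192·428 - 0.214 = 0.0361P*, so P* = 0.608/0.0361 = 16.8.

N* ≈ 428, H* ≈ 10.9, P* ≈ 16.8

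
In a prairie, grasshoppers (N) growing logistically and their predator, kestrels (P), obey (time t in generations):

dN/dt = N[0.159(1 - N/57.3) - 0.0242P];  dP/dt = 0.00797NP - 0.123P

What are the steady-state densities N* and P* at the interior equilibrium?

From dP/dt = 0 with P > 0: 0.00797N* = 0.123, so N* = 15.4.
Substitute into dN/dt = 0: 0.159(1 - 15.4/57.3) = 0.0242P*.
The bracket is 0.731, giving P* = 0.116/0.0242 = 4.8.

N* ≈ 15.4, P* ≈ 4.8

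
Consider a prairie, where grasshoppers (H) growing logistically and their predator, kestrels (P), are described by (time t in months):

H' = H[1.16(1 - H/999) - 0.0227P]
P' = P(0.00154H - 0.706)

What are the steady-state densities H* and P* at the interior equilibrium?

H* ≈ 458, P* ≈ 27.7

From dP/dt = 0 with P > 0: 0.00154H* = 0.706, so H* = 458.
Substitute into dH/dt = 0: 1.16(1 - 458/999) = 0.0227P*.
The bracket is 0.541, giving P* = 0.628/0.0227 = 27.7.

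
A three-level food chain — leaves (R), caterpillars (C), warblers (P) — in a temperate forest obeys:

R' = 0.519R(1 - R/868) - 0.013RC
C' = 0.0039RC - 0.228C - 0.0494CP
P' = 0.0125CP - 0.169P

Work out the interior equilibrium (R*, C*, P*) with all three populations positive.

R* ≈ 574, C* ≈ 13.5, P* ≈ 40.7

From dP/dt = 0: 0.0125C* = 0.169, so C* = 13.5.
From dR/dt = 0: 0.519(1 - R*/868) = 0.013·13.5, giving R* = 868·(1 - 0.339) = 574.
From dC/dt = 0: 0.0039·574 - 0.228 = 0.0494P*, so P* = 2.01/0.0494 = 40.7.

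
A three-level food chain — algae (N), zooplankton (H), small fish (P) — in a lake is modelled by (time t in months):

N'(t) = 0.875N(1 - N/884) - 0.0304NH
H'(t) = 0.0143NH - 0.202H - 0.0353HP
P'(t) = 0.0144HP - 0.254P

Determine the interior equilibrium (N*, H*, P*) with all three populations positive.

From dP/dt = 0: 0.0144H* = 0.254, so H* = 17.6.
From dN/dt = 0: 0.875(1 - N*/884) = 0.0304·17.6, giving N* = 884·(1 - 0.613) = 342.
From dH/dt = 0: 0.0143·342 - 0.202 = 0.0353P*, so P* = 4.69/0.0353 = 133.

N* ≈ 342, H* ≈ 17.6, P* ≈ 133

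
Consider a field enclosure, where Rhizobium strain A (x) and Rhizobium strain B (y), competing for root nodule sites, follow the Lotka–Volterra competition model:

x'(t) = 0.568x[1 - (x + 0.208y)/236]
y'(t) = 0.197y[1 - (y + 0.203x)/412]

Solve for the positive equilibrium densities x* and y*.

x* ≈ 157, y* ≈ 380

Setting both brackets to zero gives the nullclines x + 0.208y = 236 and 0.203x + y = 412.
Substituting y = 412 - 0.203x into the first: x(1 - 0.208·0.203) = 236 - 0.208·412.
So x* = 150/0.958 = 157, and then y* = 412 - 0.203·157 = 380.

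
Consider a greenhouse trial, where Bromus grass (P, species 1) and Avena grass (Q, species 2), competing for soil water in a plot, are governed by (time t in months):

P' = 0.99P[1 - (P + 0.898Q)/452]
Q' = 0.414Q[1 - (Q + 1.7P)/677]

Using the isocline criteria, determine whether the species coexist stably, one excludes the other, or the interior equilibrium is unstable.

Compare the nullcline intercepts: K1/α12 = 452/0.898 = 503 < K2 = 677; K2/α21 = 677/1.7 = 398 < K1 = 452.
Since both are reversed, neither can invade when rare; the interior point is a saddle.

unstable coexistence (outcome depends on initial conditions)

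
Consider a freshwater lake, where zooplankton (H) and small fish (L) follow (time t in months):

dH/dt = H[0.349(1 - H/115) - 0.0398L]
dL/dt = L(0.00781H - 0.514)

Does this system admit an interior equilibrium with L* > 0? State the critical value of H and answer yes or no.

The predator equation gives dL/dt > 0 only when H > 0.514/0.00781 = 65.8.
Without the predator, H → K = 115. Since 115 > 65.8, the predator can invade and persist.

Threshold H = 65.8; K > 65.8, so yes, the predator persists.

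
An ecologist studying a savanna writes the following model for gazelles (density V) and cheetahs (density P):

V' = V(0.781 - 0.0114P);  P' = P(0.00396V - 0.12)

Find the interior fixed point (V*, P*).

Set dP/dt = 0 with P > 0: 0.00396V - 0.12 = 0, so V* = 0.12/0.00396 = 30.3.
Set dV/dt = 0 with V > 0: 0.781 - 0.0114P = 0, so P* = 0.781/0.0114 = 68.5.

V* ≈ 30.3, P* ≈ 68.5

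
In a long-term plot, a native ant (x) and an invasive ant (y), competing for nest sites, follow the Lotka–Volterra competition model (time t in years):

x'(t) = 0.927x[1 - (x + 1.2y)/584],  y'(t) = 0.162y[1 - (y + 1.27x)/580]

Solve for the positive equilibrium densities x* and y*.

Setting both brackets to zero gives the nullclines x + 1.2y = 584 and 1.27x + y = 580.
Substituting y = 580 - 1.27x into the first: x(1 - 1.2·1.27) = 584 - 1.2·580.
So x* = -112/-0.524 = 214, and then y* = 580 - 1.27·214 = 309.

x* ≈ 214, y* ≈ 309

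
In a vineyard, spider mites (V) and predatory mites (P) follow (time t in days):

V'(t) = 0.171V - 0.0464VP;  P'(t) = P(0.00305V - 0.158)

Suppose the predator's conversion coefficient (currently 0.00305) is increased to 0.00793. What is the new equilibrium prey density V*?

At the interior fixed point, setting dP/dt = 0 with P > 0 fixes V* = (predator death rate)/(VP coefficient) — independent of the other coefficients.
With the change, V* = 0.158/0.00793 = 19.9; it falls from 51.8.

V* ≈ 19.9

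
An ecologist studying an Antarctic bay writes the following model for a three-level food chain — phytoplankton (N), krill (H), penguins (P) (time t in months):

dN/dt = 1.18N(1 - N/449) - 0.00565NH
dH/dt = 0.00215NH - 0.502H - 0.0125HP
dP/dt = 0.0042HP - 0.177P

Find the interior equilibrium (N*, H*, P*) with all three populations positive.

From dP/dt = 0: 0.0042H* = 0.177, so H* = 42.1.
From dN/dt = 0: 1.18(1 - N*/449) = 0.00565·42.1, giving N* = 449·(1 - 0.202) = 358.
From dH/dt = 0: 0.00215·358 - 0.502 = 0.0125P*, so P* = 0.269/0.0125 = 21.5.

N* ≈ 358, H* ≈ 42.1, P* ≈ 21.5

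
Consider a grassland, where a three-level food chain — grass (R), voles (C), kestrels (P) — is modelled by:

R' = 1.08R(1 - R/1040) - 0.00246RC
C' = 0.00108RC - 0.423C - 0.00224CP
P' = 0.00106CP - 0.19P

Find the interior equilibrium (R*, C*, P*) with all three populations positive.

From dP/dt = 0: 0.00106C* = 0.19, so C* = 179.
From dR/dt = 0: 1.08(1 - R*/1040) = 0.00246·179, giving R* = 1040·(1 - 0.408) = 615.
From dC/dt = 0: 0.00108·615 - 0.423 = 0.00224P*, so P* = 0.242/0.00224 = 108.

R* ≈ 615, C* ≈ 179, P* ≈ 108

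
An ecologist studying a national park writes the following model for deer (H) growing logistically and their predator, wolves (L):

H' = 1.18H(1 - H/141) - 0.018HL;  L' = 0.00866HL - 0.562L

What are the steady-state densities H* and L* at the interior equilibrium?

From dL/dt = 0 with L > 0: 0.00866H* = 0.562, so H* = 64.9.
Substitute into dH/dt = 0: 1.18(1 - 64.9/141) = 0.018L*.
The bracket is 0.54, giving L* = 0.637/0.018 = 35.4.

H* ≈ 64.9, L* ≈ 35.4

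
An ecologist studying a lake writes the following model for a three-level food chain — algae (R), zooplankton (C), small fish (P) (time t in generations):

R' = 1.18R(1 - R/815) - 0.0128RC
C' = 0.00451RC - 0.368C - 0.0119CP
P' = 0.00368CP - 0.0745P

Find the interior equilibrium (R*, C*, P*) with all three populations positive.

From dP/dt = 0: 0.00368C* = 0.0745, so C* = 20.2.
From dR/dt = 0: 1.18(1 - R*/815) = 0.0128·20.2, giving R* = 815·(1 - 0.22) = 636.
From dC/dt = 0: 0.00451·636 - 0.368 = 0.0119P*, so P* = 2.5/0.0119 = 210.

R* ≈ 636, C* ≈ 20.2, P* ≈ 210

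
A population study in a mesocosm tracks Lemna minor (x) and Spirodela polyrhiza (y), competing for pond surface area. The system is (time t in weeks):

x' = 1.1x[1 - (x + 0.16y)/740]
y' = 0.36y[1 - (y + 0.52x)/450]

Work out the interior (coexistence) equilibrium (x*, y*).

Setting both brackets to zero gives the nullclines x + 0.16y = 740 and 0.52x + y = 450.
Substituting y = 450 - 0.52x into the first: x(1 - 0.16·0.52) = 740 - 0.16·450.
So x* = 668/0.917 = 729, and then y* = 450 - 0.52·729 = 71.1.

x* ≈ 729, y* ≈ 71.1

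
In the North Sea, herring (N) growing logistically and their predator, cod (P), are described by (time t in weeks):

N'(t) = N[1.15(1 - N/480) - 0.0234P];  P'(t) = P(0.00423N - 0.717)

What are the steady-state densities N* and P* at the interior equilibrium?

N* ≈ 170, P* ≈ 31.8

From dP/dt = 0 with P > 0: 0.00423N* = 0.717, so N* = 170.
Substitute into dN/dt = 0: 1.15(1 - 170/480) = 0.0234P*.
The bracket is 0.647, giving P* = 0.744/0.0234 = 31.8.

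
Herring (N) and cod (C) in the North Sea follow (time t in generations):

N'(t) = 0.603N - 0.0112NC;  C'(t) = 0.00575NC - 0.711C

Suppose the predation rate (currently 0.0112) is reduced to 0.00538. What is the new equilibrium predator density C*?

C* ≈ 112

At the interior fixed point, setting dN/dt = 0 with N > 0 fixes C* = (prey growth rate)/(NC coefficient) — independent of the other coefficients.
With the change, C* = 0.603/0.00538 = 112; it rises from 53.8.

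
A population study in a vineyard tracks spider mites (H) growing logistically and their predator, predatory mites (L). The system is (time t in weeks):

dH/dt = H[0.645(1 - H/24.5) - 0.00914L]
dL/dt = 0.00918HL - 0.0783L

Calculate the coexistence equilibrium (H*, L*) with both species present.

From dL/dt = 0 with L > 0: 0.00918H* = 0.0783, so H* = 8.53.
Substitute into dH/dt = 0: 0.645(1 - 8.53/24.5) = 0.00914L*.
The bracket is 0.652, giving L* = 0.42/0.00914 = 46.

H* ≈ 8.53, L* ≈ 46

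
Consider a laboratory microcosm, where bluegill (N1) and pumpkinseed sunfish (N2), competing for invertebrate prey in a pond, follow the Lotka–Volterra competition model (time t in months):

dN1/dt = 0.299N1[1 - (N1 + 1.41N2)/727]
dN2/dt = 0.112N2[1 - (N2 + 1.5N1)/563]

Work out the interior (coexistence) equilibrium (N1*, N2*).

Setting both brackets to zero gives the nullclines N1 + 1.41N2 = 727 and 1.5N1 + N2 = 563.
Substituting N2 = 563 - 1.5N1 into the first: N1(1 - 1.41·1.5) = 727 - 1.41·563.
So N1* = -66.8/-1.11 = 59.9, and then N2* = 563 - 1.5·59.9 = 473.

N1* ≈ 59.9, N2* ≈ 473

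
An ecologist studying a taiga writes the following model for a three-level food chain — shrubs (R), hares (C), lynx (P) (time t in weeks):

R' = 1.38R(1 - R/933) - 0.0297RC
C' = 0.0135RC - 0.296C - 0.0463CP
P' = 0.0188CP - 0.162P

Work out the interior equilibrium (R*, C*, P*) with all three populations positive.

From dP/dt = 0: 0.0188C* = 0.162, so C* = 8.62.
From dR/dt = 0: 1.38(1 - R*/933) = 0.0297·8.62, giving R* = 933·(1 - 0.185) = 760.
From dC/dt = 0: 0.0135·760 - 0.296 = 0.0463P*, so P* = 9.96/0.0463 = 215.

R* ≈ 760, C* ≈ 8.62, P* ≈ 215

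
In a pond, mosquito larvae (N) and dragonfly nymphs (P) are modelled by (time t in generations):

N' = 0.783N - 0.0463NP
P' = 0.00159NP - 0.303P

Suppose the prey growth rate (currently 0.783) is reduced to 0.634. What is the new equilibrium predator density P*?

At the interior fixed point, setting dN/dt = 0 with N > 0 fixes P* = (prey growth rate)/(NP coefficient) — independent of the other coefficients.
With the change, P* = 0.634/0.0463 = 13.7; it falls from 16.9.

P* ≈ 13.7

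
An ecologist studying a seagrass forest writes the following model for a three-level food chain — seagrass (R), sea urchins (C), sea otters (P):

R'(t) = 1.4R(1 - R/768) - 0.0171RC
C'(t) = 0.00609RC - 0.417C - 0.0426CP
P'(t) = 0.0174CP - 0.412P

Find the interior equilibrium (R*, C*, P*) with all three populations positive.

From dP/dt = 0: 0.0174C* = 0.412, so C* = 23.7.
From dR/dt = 0: 1.4(1 - R*/768) = 0.0171·23.7, giving R* = 768·(1 - 0.289) = 546.
From dC/dt = 0: 0.00609·546 - 0.417 = 0.0426P*, so P* = 2.91/0.0426 = 68.2.

R* ≈ 546, C* ≈ 23.7, P* ≈ 68.2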